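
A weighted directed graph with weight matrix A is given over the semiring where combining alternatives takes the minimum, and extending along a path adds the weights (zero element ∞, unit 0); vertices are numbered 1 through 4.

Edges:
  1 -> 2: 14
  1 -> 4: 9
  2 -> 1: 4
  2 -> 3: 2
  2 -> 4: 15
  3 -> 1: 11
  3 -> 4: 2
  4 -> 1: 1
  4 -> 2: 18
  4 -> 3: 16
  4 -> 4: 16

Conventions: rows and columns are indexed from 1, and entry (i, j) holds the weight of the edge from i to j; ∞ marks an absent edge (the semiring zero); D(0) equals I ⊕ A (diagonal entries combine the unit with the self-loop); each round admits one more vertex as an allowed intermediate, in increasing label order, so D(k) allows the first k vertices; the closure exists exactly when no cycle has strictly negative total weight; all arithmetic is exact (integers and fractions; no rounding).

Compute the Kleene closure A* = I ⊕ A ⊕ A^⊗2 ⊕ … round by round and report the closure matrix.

D(0):
  [0, 14, ∞, 9]
  [4, 0, 2, 15]
  [11, ∞, 0, 2]
  [1, 18, 16, 0]
D(1):
  [0, 14, ∞, 9]
  [4, 0, 2, 13]
  [11, 25, 0, 2]
  [1, 15, 16, 0]
D(2):
  [0, 14, 16, 9]
  [4, 0, 2, 13]
  [11, 25, 0, 2]
  [1, 15, 16, 0]
D(3):
  [0, 14, 16, 9]
  [4, 0, 2, 4]
  [11, 25, 0, 2]
  [1, 15, 16, 0]
D(4):
  [0, 14, 16, 9]
  [4, 0, 2, 4]
  [3, 17, 0, 2]
  [1, 15, 16, 0]
Answer: A* = [[0, 14, 16, 9], [4, 0, 2, 4], [3, 17, 0, 2], [1, 15, 16, 0]]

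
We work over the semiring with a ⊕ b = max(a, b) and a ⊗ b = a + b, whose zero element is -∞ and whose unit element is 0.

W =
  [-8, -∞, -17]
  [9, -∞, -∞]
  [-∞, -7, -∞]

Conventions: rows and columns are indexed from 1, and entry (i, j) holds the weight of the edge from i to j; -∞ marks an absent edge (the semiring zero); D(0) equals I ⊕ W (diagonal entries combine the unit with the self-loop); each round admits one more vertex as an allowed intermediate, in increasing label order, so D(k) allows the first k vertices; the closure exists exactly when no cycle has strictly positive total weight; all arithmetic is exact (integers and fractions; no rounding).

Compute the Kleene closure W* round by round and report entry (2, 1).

D(0):
  [0, -∞, -17]
  [9, 0, -∞]
  [-∞, -7, 0]
D(1):
  [0, -∞, -17]
  [9, 0, -8]
  [-∞, -7, 0]
D(2):
  [0, -∞, -17]
  [9, 0, -8]
  [2, -7, 0]
D(3):
  [0, -24, -17]
  [9, 0, -8]
  [2, -7, 0]
Answer: W*[2][1] = 9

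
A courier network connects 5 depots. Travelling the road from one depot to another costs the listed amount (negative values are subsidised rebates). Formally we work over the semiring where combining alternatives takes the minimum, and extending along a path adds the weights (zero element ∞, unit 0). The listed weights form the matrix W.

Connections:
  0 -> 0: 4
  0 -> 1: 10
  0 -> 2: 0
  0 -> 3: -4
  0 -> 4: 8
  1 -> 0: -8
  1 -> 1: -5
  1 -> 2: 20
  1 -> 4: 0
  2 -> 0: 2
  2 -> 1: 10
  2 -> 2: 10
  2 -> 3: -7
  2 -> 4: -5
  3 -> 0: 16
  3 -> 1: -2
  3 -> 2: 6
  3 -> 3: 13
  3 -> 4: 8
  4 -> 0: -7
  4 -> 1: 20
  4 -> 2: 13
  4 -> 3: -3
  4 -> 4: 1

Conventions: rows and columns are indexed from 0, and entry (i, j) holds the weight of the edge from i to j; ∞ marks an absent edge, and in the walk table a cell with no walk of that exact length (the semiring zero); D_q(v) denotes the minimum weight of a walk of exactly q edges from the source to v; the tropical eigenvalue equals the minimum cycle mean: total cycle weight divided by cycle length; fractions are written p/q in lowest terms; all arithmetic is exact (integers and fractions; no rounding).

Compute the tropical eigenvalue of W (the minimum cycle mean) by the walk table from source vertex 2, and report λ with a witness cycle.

q=0: [∞, ∞, 0, ∞, ∞]
q=1: [2, 10, 10, -7, -5]
q=2: [-12, -9, -1, -8, -4]
q=3: [-17, -14, -12, -16, -9]
q=4: [-22, -19, -17, -21, -17]
q=5: [-27, -24, -22, -26, -22]
Optimal cycle mean attained by: cycle 1->1, total (-5), length 1.
Answer: λ = -5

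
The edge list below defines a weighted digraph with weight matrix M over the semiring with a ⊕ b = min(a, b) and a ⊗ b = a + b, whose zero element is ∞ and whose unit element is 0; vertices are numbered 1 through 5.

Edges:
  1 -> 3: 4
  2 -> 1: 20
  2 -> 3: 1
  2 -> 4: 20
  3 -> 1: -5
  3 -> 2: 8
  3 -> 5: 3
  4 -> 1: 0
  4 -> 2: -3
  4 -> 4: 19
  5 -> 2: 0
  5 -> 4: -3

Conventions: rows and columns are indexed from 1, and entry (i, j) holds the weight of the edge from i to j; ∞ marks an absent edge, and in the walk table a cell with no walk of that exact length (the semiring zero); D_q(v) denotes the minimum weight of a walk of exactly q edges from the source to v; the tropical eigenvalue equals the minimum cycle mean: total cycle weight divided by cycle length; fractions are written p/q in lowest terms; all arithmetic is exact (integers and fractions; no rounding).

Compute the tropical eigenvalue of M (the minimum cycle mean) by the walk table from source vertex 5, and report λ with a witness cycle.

q=0: [∞, ∞, ∞, ∞, 0]
q=1: [∞, 0, ∞, -3, ∞]
q=2: [-3, -6, 1, 16, ∞]
q=3: [-4, 9, -5, 14, 4]
q=4: [-10, 3, 0, 1, -2]
q=5: [-5, -2, -6, -5, 3]
Optimal cycle mean attained by: cycle 1->3->1, total 4 + (-5), length 2.
Answer: λ = -1/2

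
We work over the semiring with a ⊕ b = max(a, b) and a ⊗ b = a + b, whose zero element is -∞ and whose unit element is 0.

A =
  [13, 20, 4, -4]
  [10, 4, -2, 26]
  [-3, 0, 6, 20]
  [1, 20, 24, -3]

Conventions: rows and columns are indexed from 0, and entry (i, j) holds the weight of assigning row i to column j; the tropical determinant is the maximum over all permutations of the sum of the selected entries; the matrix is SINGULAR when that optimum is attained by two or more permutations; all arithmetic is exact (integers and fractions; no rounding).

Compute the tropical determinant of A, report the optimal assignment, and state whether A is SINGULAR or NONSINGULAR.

σ = (0, 1, 2, 3): 13 + 4 + 6 + (-3) = 20
σ = (0, 1, 3, 2): 13 + 4 + 20 + 24 = 61
σ = (0, 2, 1, 3): 13 + (-2) + 0 + (-3) = 8
σ = (0, 2, 3, 1): 13 + (-2) + 20 + 20 = 51
σ = (0, 3, 1, 2): 13 + 26 + 0 + 24 = 63
σ = (0, 3, 2, 1): 13 + 26 + 6 + 20 = 65
σ = (1, 0, 2, 3): 20 + 10 + 6 + (-3) = 33
σ = (1, 0, 3, 2): 20 + 10 + 20 + 24 = 74
σ = (1, 2, 0, 3): 20 + (-2) + (-3) + (-3) = 12
σ = (1, 2, 3, 0): 20 + (-2) + 20 + 1 = 39
σ = (1, 3, 0, 2): 20 + 26 + (-3) + 24 = 67
σ = (1, 3, 2, 0): 20 + 26 + 6 + 1 = 53
σ = (2, 0, 1, 3): 4 + 10 + 0 + (-3) = 11
σ = (2, 0, 3, 1): 4 + 10 + 20 + 20 = 54
σ = (2, 1, 0, 3): 4 + 4 + (-3) + (-3) = 2
σ = (2, 1, 3, 0): 4 + 4 + 20 + 1 = 29
σ = (2, 3, 0, 1): 4 + 26 + (-3) + 20 = 47
σ = (2, 3, 1, 0): 4 + 26 + 0 + 1 = 31
σ = (3, 0, 1, 2): (-4) + 10 + 0 + 24 = 30
σ = (3, 0, 2, 1): (-4) + 10 + 6 + 20 = 32
σ = (3, 1, 0, 2): (-4) + 4 + (-3) + 24 = 21
σ = (3, 1, 2, 0): (-4) + 4 + 6 + 1 = 7
σ = (3, 2, 0, 1): (-4) + (-2) + (-3) + 20 = 11
σ = (3, 2, 1, 0): (-4) + (-2) + 0 + 1 = -5
Optimal value attained by: σ = (1, 0, 3, 2).
Answer: det⊕(A) = 74; verdict: NONSINGULAR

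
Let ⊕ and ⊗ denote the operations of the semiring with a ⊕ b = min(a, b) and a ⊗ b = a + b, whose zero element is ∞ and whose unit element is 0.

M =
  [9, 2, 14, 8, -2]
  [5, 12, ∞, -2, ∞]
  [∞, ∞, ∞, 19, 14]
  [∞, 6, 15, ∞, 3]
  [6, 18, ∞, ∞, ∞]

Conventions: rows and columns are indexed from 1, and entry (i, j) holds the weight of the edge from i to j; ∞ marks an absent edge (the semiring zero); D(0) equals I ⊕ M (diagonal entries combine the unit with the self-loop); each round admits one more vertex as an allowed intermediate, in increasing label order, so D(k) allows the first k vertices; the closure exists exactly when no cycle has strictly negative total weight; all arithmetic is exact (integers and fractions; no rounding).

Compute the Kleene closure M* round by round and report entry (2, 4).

D(0):
  [0, 2, 14, 8, -2]
  [5, 0, ∞, -2, ∞]
  [∞, ∞, 0, 19, 14]
  [∞, 6, 15, 0, 3]
  [6, 18, ∞, ∞, 0]
D(1):
  [0, 2, 14, 8, -2]
  [5, 0, 19, -2, 3]
  [∞, ∞, 0, 19, 14]
  [∞, 6, 15, 0, 3]
  [6, 8, 20, 14, 0]
D(2):
  [0, 2, 14, 0, -2]
  [5, 0, 19, -2, 3]
  [∞, ∞, 0, 19, 14]
  [11, 6, 15, 0, 3]
  [6, 8, 20, 6, 0]
D(3):
  [0, 2, 14, 0, -2]
  [5, 0, 19, -2, 3]
  [∞, ∞, 0, 19, 14]
  [11, 6, 15, 0, 3]
  [6, 8, 20, 6, 0]
D(4):
  [0, 2, 14, 0, -2]
  [5, 0, 13, -2, 1]
  [30, 25, 0, 19, 14]
  [11, 6, 15, 0, 3]
  [6, 8, 20, 6, 0]
D(5):
  [0, 2, 14, 0, -2]
  [5, 0, 13, -2, 1]
  [20, 22, 0, 19, 14]
  [9, 6, 15, 0, 3]
  [6, 8, 20, 6, 0]
Answer: M*[2][4] = -2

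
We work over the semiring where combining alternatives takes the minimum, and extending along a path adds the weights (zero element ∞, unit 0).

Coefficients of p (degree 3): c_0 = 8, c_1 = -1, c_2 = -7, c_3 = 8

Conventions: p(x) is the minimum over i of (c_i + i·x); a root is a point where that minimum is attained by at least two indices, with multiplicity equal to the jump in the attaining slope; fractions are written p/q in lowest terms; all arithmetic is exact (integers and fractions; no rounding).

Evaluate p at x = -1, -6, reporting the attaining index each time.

p(-1) = min(8+0·(-1)=8, -1+1·(-1)=-2, -7+2·(-1)=-9, 8+3·(-1)=5) = -9 (attained by i=2)
p(-6) = min(8+0·(-6)=8, -1+1·(-6)=-7, -7+2·(-6)=-19, 8+3·(-6)=-10) = -19 (attained by i=2)
Answer: p(-1) = -9; p(-6) = -19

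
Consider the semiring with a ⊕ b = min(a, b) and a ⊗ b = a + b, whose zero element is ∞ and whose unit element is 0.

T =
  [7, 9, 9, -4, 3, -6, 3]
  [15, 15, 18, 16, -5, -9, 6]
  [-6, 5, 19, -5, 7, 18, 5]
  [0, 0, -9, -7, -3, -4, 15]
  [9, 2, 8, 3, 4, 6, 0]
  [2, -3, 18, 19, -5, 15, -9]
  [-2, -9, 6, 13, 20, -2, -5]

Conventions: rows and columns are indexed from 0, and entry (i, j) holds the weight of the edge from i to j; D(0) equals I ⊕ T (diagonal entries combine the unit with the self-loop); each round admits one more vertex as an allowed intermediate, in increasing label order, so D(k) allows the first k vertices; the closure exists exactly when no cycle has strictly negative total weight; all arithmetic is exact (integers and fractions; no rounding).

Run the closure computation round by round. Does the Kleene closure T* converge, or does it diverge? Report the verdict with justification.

Detection: at round 0, diagonal entry (3, 3) turns strictly negative.
Key observation: the cycle 3->3 has total weight (-7), which is strictly negative.
Answer: DIVERGES — negative cycle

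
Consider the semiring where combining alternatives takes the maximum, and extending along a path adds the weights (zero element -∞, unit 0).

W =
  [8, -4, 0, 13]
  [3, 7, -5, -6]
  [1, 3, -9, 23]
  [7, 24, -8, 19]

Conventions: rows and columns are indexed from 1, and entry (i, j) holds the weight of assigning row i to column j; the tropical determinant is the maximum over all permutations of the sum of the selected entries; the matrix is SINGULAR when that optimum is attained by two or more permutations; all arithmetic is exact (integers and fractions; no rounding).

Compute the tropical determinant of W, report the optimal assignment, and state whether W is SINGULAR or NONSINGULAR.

σ = (1, 2, 3, 4): 8 + 7 + (-9) + 19 = 25
σ = (1, 2, 4, 3): 8 + 7 + 23 + (-8) = 30
σ = (1, 3, 2, 4): 8 + (-5) + 3 + 19 = 25
σ = (1, 3, 4, 2): 8 + (-5) + 23 + 24 = 50
σ = (1, 4, 2, 3): 8 + (-6) + 3 + (-8) = -3
σ = (1, 4, 3, 2): 8 + (-6) + (-9) + 24 = 17
σ = (2, 1, 3, 4): (-4) + 3 + (-9) + 19 = 9
σ = (2, 1, 4, 3): (-4) + 3 + 23 + (-8) = 14
σ = (2, 3, 1, 4): (-4) + (-5) + 1 + 19 = 11
σ = (2, 3, 4, 1): (-4) + (-5) + 23 + 7 = 21
σ = (2, 4, 1, 3): (-4) + (-6) + 1 + (-8) = -17
σ = (2, 4, 3, 1): (-4) + (-6) + (-9) + 7 = -12
σ = (3, 1, 2, 4): 0 + 3 + 3 + 19 = 25
σ = (3, 1, 4, 2): 0 + 3 + 23 + 24 = 50
σ = (3, 2, 1, 4): 0 + 7 + 1 + 19 = 27
σ = (3, 2, 4, 1): 0 + 7 + 23 + 7 = 37
σ = (3, 4, 1, 2): 0 + (-6) + 1 + 24 = 19
σ = (3, 4, 2, 1): 0 + (-6) + 3 + 7 = 4
σ = (4, 1, 2, 3): 13 + 3 + 3 + (-8) = 11
σ = (4, 1, 3, 2): 13 + 3 + (-9) + 24 = 31
σ = (4, 2, 1, 3): 13 + 7 + 1 + (-8) = 13
σ = (4, 2, 3, 1): 13 + 7 + (-9) + 7 = 18
σ = (4, 3, 1, 2): 13 + (-5) + 1 + 24 = 33
σ = (4, 3, 2, 1): 13 + (-5) + 3 + 7 = 18
Optimal value attained by: σ = (1, 3, 4, 2).
Answer: det⊕(W) = 50; verdict: SINGULAR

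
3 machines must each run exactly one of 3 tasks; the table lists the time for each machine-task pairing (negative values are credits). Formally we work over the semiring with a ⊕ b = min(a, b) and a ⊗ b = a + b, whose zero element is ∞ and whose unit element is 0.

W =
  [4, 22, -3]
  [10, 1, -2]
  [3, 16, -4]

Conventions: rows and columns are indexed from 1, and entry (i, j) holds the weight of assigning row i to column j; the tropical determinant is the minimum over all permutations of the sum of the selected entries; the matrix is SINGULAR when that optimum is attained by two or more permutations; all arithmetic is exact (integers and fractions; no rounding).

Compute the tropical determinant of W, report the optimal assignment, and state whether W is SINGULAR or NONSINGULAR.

σ = (1, 2, 3): 4 + 1 + (-4) = 1
σ = (1, 3, 2): 4 + (-2) + 16 = 18
σ = (2, 1, 3): 22 + 10 + (-4) = 28
σ = (2, 3, 1): 22 + (-2) + 3 = 23
σ = (3, 1, 2): (-3) + 10 + 16 = 23
σ = (3, 2, 1): (-3) + 1 + 3 = 1
Optimal value attained by: σ = (1, 2, 3).
Answer: det⊕(W) = 1; verdict: SINGULAR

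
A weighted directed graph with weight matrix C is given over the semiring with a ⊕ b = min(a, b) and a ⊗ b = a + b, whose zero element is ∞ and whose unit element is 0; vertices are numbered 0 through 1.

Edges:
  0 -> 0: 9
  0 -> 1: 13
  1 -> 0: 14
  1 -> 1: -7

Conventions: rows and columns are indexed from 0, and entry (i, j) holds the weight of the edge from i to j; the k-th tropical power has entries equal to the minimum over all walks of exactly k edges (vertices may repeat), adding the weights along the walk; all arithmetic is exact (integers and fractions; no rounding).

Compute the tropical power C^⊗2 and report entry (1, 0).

C^⊗2:
  [18, 6]
  [7, -14]
Key observation: the optimum is the walk 1->1->0, with weight (-7) + 14 = 7.
Optimal value attained by: walk 1->1->0.
Answer: (C^⊗2)[1][0] = 7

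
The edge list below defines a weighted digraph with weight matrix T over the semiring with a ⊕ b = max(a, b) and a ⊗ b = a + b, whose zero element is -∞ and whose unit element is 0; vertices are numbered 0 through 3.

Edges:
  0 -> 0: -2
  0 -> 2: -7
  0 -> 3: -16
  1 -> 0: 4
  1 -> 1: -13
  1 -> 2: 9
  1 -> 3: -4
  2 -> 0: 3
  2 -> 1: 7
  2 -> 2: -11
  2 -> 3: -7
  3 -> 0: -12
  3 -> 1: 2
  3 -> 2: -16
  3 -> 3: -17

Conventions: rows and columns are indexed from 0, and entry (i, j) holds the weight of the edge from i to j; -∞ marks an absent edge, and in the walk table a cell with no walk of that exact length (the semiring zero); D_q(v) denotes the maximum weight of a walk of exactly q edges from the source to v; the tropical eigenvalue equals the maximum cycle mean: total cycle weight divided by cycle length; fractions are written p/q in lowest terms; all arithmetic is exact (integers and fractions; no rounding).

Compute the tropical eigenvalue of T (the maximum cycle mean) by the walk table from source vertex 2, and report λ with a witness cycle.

q=0: [-∞, -∞, 0, -∞]
q=1: [3, 7, -11, -7]
q=2: [11, -4, 16, 3]
q=3: [19, 23, 5, 9]
q=4: [27, 12, 32, 19]
Optimal cycle mean attained by: cycle 1->2->1, total 9 + 7, length 2.
Answer: λ = 8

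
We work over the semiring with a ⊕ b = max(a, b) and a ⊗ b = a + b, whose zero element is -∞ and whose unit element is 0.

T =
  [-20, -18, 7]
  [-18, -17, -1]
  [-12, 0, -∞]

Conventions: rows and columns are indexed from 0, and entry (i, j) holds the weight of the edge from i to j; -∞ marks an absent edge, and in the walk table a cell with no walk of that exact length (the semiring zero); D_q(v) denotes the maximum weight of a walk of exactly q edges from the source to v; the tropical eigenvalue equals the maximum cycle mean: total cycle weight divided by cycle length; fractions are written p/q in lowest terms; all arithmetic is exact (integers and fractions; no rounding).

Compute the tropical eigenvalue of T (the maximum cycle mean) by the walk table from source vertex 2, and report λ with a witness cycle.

q=0: [-∞, -∞, 0]
q=1: [-12, 0, -∞]
q=2: [-18, -17, -1]
q=3: [-13, -1, -11]
Optimal cycle mean attained by: cycle 1->2->1, total (-1) + 0, length 2.
Answer: λ = -1/2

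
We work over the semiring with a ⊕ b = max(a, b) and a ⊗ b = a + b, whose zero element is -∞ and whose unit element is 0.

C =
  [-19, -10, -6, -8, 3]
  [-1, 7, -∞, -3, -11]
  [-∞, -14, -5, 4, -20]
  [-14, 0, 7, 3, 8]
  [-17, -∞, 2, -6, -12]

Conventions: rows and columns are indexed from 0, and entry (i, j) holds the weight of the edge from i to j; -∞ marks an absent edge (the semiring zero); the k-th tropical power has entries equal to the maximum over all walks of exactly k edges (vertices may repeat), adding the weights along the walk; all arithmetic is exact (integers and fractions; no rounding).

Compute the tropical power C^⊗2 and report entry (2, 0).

C^⊗2:
  [-11, -3, 5, -2, 0]
  [6, 14, 4, 4, 5]
  [-10, 4, 11, 7, 12]
  [-1, 7, 10, 11, 11]
  [-20, -6, 1, 6, 2]
Key observation: the optimum is the walk 2->3->0, with weight 4 + (-14) = -10.
Optimal value attained by: walk 2->3->0.
Answer: (C^⊗2)[2][0] = -10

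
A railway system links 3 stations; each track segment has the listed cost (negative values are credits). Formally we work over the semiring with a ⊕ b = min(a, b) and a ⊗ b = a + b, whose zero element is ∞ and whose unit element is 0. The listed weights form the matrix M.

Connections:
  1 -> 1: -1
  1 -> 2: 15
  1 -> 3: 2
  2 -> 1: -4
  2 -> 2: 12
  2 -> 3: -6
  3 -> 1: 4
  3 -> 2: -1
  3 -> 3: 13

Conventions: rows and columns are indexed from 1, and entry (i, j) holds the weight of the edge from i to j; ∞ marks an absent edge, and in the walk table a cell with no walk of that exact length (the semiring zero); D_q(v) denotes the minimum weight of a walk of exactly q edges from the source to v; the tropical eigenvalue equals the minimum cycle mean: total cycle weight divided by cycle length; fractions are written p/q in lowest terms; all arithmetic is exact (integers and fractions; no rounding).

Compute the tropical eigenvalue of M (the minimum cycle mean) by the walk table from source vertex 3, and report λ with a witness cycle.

q=0: [∞, ∞, 0]
q=1: [4, -1, 13]
q=2: [-5, 11, -7]
q=3: [-6, -8, -3]
Optimal cycle mean attained by: cycle 2->3->2, total (-6) + (-1), length 2.
Answer: λ = -7/2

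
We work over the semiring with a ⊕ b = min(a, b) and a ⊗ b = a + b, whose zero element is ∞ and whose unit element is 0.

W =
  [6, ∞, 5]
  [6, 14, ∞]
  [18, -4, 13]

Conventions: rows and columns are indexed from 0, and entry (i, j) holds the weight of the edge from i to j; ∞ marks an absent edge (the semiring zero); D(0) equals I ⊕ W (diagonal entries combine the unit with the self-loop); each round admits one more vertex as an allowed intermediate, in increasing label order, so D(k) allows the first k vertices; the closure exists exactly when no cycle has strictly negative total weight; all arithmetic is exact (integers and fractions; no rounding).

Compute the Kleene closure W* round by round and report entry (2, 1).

D(0):
  [0, ∞, 5]
  [6, 0, ∞]
  [18, -4, 0]
D(1):
  [0, ∞, 5]
  [6, 0, 11]
  [18, -4, 0]
D(2):
  [0, ∞, 5]
  [6, 0, 11]
  [2, -4, 0]
D(3):
  [0, 1, 5]
  [6, 0, 11]
  [2, -4, 0]
Answer: W*[2][1] = -4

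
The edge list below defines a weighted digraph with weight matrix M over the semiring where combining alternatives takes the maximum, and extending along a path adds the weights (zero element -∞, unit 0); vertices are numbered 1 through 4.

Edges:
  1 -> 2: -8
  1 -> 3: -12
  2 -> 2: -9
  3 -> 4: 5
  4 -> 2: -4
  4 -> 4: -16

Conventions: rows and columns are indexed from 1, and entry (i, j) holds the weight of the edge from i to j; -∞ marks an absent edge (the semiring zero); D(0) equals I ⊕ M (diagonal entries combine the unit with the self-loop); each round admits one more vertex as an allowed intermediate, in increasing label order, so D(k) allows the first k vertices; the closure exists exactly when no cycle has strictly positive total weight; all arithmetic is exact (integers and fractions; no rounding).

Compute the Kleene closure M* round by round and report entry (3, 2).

D(0):
  [0, -8, -12, -∞]
  [-∞, 0, -∞, -∞]
  [-∞, -∞, 0, 5]
  [-∞, -4, -∞, 0]
D(1):
  [0, -8, -12, -∞]
  [-∞, 0, -∞, -∞]
  [-∞, -∞, 0, 5]
  [-∞, -4, -∞, 0]
D(2):
  [0, -8, -12, -∞]
  [-∞, 0, -∞, -∞]
  [-∞, -∞, 0, 5]
  [-∞, -4, -∞, 0]
D(3):
  [0, -8, -12, -7]
  [-∞, 0, -∞, -∞]
  [-∞, -∞, 0, 5]
  [-∞, -4, -∞, 0]
D(4):
  [0, -8, -12, -7]
  [-∞, 0, -∞, -∞]
  [-∞, 1, 0, 5]
  [-∞, -4, -∞, 0]
Answer: M*[3][2] = 1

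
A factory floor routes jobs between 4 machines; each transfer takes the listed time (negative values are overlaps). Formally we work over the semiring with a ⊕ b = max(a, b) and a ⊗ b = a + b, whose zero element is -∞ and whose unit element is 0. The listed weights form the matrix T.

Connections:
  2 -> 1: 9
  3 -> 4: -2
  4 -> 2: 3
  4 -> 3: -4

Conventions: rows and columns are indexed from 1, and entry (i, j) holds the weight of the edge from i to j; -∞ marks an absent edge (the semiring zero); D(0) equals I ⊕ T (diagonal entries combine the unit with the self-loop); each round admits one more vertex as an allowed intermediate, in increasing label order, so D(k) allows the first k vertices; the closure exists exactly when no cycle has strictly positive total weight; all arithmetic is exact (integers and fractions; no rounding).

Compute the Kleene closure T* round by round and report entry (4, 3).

D(0):
  [0, -∞, -∞, -∞]
  [9, 0, -∞, -∞]
  [-∞, -∞, 0, -2]
  [-∞, 3, -4, 0]
D(1):
  [0, -∞, -∞, -∞]
  [9, 0, -∞, -∞]
  [-∞, -∞, 0, -2]
  [-∞, 3, -4, 0]
D(2):
  [0, -∞, -∞, -∞]
  [9, 0, -∞, -∞]
  [-∞, -∞, 0, -2]
  [12, 3, -4, 0]
D(3):
  [0, -∞, -∞, -∞]
  [9, 0, -∞, -∞]
  [-∞, -∞, 0, -2]
  [12, 3, -4, 0]
D(4):
  [0, -∞, -∞, -∞]
  [9, 0, -∞, -∞]
  [10, 1, 0, -2]
  [12, 3, -4, 0]
Answer: T*[4][3] = -4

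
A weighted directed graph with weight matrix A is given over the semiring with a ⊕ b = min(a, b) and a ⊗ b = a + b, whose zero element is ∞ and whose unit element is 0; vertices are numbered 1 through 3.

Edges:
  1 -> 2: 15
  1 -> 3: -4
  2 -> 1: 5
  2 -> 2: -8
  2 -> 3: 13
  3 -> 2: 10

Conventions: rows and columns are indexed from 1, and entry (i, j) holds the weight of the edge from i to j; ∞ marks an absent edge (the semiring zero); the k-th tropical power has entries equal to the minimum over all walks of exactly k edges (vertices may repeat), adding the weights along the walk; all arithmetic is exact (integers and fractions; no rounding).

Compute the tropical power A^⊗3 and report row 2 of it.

A^⊗2:
  [20, 6, 28]
  [-3, -16, 1]
  [15, 2, 23]
A^⊗3:
  [11, -2, 16]
  [-11, -24, -7]
  [7, -6, 11]
Answer: row 2 of A^⊗3 = [-11, -24, -7]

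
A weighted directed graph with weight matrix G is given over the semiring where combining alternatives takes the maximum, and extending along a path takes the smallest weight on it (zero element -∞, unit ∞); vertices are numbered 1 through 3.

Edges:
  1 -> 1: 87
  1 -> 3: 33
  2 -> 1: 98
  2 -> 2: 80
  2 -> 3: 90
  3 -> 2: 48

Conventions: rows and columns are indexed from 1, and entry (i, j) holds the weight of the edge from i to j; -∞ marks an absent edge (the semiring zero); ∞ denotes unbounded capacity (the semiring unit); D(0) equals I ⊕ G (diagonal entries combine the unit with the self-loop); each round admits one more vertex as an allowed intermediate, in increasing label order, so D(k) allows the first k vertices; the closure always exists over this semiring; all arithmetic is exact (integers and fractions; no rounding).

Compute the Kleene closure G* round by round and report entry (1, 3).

D(0):
  [∞, -∞, 33]
  [98, ∞, 90]
  [-∞, 48, ∞]
D(1):
  [∞, -∞, 33]
  [98, ∞, 90]
  [-∞, 48, ∞]
D(2):
  [∞, -∞, 33]
  [98, ∞, 90]
  [48, 48, ∞]
D(3):
  [∞, 33, 33]
  [98, ∞, 90]
  [48, 48, ∞]
Answer: G*[1][3] = 33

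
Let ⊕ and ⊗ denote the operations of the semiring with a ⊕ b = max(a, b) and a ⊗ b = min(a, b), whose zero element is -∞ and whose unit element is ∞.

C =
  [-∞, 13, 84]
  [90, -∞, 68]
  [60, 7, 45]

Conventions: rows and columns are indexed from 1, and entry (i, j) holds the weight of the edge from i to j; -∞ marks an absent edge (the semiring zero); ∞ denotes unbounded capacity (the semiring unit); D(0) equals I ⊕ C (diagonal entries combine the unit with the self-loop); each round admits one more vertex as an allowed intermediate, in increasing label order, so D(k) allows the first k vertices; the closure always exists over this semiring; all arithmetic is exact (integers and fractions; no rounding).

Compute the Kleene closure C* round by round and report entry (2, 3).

D(0):
  [∞, 13, 84]
  [90, ∞, 68]
  [60, 7, ∞]
D(1):
  [∞, 13, 84]
  [90, ∞, 84]
  [60, 13, ∞]
D(2):
  [∞, 13, 84]
  [90, ∞, 84]
  [60, 13, ∞]
D(3):
  [∞, 13, 84]
  [90, ∞, 84]
  [60, 13, ∞]
Answer: C*[2][3] = 84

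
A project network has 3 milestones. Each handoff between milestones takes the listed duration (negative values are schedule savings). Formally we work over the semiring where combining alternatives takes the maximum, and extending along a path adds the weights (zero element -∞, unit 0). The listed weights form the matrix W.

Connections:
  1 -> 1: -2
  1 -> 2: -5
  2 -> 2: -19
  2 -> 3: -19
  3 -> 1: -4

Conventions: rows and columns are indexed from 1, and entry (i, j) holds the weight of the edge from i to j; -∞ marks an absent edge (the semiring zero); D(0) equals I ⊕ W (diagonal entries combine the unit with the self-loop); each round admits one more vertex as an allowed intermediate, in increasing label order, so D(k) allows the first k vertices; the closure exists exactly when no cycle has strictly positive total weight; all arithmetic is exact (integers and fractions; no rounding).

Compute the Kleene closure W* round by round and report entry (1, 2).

D(0):
  [0, -5, -∞]
  [-∞, 0, -19]
  [-4, -∞, 0]
D(1):
  [0, -5, -∞]
  [-∞, 0, -19]
  [-4, -9, 0]
D(2):
  [0, -5, -24]
  [-∞, 0, -19]
  [-4, -9, 0]
D(3):
  [0, -5, -24]
  [-23, 0, -19]
  [-4, -9, 0]
Answer: W*[1][2] = -5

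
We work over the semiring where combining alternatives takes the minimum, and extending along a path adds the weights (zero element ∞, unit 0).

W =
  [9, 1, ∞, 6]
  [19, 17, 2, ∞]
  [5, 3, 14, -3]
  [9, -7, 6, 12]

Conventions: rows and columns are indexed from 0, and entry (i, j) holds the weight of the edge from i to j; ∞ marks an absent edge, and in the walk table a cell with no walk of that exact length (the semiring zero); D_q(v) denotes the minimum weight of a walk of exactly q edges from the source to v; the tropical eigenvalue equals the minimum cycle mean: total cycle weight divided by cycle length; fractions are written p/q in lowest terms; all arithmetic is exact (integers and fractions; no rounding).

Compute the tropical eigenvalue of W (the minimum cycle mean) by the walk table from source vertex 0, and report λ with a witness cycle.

q=0: [0, ∞, ∞, ∞]
q=1: [9, 1, ∞, 6]
q=2: [15, -1, 3, 15]
q=3: [8, 6, 1, 0]
q=4: [6, -7, 6, -2]
Optimal cycle mean attained by: cycle 1->2->3->1, total 2 + (-3) + (-7), length 3.
Answer: λ = -8/3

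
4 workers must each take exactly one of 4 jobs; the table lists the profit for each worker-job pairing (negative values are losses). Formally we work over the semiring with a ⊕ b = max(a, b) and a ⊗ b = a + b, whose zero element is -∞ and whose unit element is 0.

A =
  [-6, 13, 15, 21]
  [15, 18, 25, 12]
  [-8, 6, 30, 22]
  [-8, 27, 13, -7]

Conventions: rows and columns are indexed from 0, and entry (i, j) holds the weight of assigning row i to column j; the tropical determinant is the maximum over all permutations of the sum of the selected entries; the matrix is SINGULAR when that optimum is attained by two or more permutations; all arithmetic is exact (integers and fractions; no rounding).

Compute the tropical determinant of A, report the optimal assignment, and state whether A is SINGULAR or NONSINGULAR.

σ = (0, 1, 2, 3): (-6) + 18 + 30 + (-7) = 35
σ = (0, 1, 3, 2): (-6) + 18 + 22 + 13 = 47
σ = (0, 2, 1, 3): (-6) + 25 + 6 + (-7) = 18
σ = (0, 2, 3, 1): (-6) + 25 + 22 + 27 = 68
σ = (0, 3, 1, 2): (-6) + 12 + 6 + 13 = 25
σ = (0, 3, 2, 1): (-6) + 12 + 30 + 27 = 63
σ = (1, 0, 2, 3): 13 + 15 + 30 + (-7) = 51
σ = (1, 0, 3, 2): 13 + 15 + 22 + 13 = 63
σ = (1, 2, 0, 3): 13 + 25 + (-8) + (-7) = 23
σ = (1, 2, 3, 0): 13 + 25 + 22 + (-8) = 52
σ = (1, 3, 0, 2): 13 + 12 + (-8) + 13 = 30
σ = (1, 3, 2, 0): 13 + 12 + 30 + (-8) = 47
σ = (2, 0, 1, 3): 15 + 15 + 6 + (-7) = 29
σ = (2, 0, 3, 1): 15 + 15 + 22 + 27 = 79
σ = (2, 1, 0, 3): 15 + 18 + (-8) + (-7) = 18
σ = (2, 1, 3, 0): 15 + 18 + 22 + (-8) = 47
σ = (2, 3, 0, 1): 15 + 12 + (-8) + 27 = 46
σ = (2, 3, 1, 0): 15 + 12 + 6 + (-8) = 25
σ = (3, 0, 1, 2): 21 + 15 + 6 + 13 = 55
σ = (3, 0, 2, 1): 21 + 15 + 30 + 27 = 93
σ = (3, 1, 0, 2): 21 + 18 + (-8) + 13 = 44
σ = (3, 1, 2, 0): 21 + 18 + 30 + (-8) = 61
σ = (3, 2, 0, 1): 21 + 25 + (-8) + 27 = 65
σ = (3, 2, 1, 0): 21 + 25 + 6 + (-8) = 44
Optimal value attained by: σ = (3, 0, 2, 1).
Answer: det⊕(A) = 93; verdict: NONSINGULAR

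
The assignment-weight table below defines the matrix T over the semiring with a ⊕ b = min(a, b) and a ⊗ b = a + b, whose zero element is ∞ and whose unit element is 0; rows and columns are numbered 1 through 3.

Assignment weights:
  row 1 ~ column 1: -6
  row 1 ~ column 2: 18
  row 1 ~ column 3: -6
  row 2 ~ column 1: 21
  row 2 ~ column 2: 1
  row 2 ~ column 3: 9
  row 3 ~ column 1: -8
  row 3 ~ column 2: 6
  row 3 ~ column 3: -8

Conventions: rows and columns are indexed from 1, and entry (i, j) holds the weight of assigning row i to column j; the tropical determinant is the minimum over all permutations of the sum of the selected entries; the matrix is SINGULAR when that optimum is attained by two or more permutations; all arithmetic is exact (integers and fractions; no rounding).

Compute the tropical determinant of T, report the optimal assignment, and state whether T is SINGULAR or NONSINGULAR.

σ = (1, 2, 3): (-6) + 1 + (-8) = -13
σ = (1, 3, 2): (-6) + 9 + 6 = 9
σ = (2, 1, 3): 18 + 21 + (-8) = 31
σ = (2, 3, 1): 18 + 9 + (-8) = 19
σ = (3, 1, 2): (-6) + 21 + 6 = 21
σ = (3, 2, 1): (-6) + 1 + (-8) = -13
Optimal value attained by: σ = (1, 2, 3).
Answer: det⊕(T) = -13; verdict: SINGULAR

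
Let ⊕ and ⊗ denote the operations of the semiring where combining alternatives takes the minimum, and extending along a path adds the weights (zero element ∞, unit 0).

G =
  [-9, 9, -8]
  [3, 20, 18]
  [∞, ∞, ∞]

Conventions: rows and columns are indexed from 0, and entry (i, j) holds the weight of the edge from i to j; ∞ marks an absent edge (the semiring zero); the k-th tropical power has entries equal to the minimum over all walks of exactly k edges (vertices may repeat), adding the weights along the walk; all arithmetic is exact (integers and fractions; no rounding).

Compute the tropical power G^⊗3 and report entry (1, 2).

G^⊗2:
  [-18, 0, -17]
  [-6, 12, -5]
  [∞, ∞, ∞]
G^⊗3:
  [-27, -9, -26]
  [-15, 3, -14]
  [∞, ∞, ∞]
Key observation: the optimum is the walk 1->0->0->2, with weight 3 + (-9) + (-8) = -14.
Optimal value attained by: walk 1->0->0->2.
Answer: (G^⊗3)[1][2] = -14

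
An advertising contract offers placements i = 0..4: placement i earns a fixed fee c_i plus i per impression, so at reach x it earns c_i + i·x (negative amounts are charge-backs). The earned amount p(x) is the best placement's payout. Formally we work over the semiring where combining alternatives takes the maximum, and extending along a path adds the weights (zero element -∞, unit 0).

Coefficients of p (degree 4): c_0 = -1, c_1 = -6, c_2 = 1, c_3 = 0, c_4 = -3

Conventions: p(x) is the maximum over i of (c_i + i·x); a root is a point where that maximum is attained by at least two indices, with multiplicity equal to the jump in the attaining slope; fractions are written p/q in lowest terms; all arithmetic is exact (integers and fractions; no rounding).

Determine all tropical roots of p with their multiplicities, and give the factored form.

hull edge (i=0, c=-1) to (i=2, c=1): slope 1, span 2
hull edge (i=2, c=1) to (i=3, c=0): slope -1, span 1
hull edge (i=3, c=0) to (i=4, c=-3): slope -3, span 1
Factored form: p(x) = -3 ⊗ (x ⊕ (-1)) ⊗ (x ⊕ (-1)) ⊗ (x ⊕ 1) ⊗ (x ⊕ 3)
Answer: roots = -1 (mult 2), 1 (mult 1), 3 (mult 1)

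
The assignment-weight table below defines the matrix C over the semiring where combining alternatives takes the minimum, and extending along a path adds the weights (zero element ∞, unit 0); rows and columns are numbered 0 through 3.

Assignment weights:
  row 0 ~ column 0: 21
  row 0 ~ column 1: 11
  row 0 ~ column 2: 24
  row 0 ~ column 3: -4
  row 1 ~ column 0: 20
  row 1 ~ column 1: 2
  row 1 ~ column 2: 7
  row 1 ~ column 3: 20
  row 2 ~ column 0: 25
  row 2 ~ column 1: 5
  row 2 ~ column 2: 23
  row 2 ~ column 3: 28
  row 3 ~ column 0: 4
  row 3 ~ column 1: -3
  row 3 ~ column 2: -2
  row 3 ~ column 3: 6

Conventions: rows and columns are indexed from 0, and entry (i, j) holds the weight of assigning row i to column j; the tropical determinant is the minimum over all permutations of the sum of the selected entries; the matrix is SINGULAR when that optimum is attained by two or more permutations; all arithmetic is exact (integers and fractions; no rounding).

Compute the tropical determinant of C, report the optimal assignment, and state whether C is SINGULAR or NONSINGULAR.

σ = (0, 1, 2, 3): 21 + 2 + 23 + 6 = 52
σ = (0, 1, 3, 2): 21 + 2 + 28 + (-2) = 49
σ = (0, 2, 1, 3): 21 + 7 + 5 + 6 = 39
σ = (0, 2, 3, 1): 21 + 7 + 28 + (-3) = 53
σ = (0, 3, 1, 2): 21 + 20 + 5 + (-2) = 44
σ = (0, 3, 2, 1): 21 + 20 + 23 + (-3) = 61
σ = (1, 0, 2, 3): 11 + 20 + 23 + 6 = 60
σ = (1, 0, 3, 2): 11 + 20 + 28 + (-2) = 57
σ = (1, 2, 0, 3): 11 + 7 + 25 + 6 = 49
σ = (1, 2, 3, 0): 11 + 7 + 28 + 4 = 50
σ = (1, 3, 0, 2): 11 + 20 + 25 + (-2) = 54
σ = (1, 3, 2, 0): 11 + 20 + 23 + 4 = 58
σ = (2, 0, 1, 3): 24 + 20 + 5 + 6 = 55
σ = (2, 0, 3, 1): 24 + 20 + 28 + (-3) = 69
σ = (2, 1, 0, 3): 24 + 2 + 25 + 6 = 57
σ = (2, 1, 3, 0): 24 + 2 + 28 + 4 = 58
σ = (2, 3, 0, 1): 24 + 20 + 25 + (-3) = 66
σ = (2, 3, 1, 0): 24 + 20 + 5 + 4 = 53
σ = (3, 0, 1, 2): (-4) + 20 + 5 + (-2) = 19
σ = (3, 0, 2, 1): (-4) + 20 + 23 + (-3) = 36
σ = (3, 1, 0, 2): (-4) + 2 + 25 + (-2) = 21
σ = (3, 1, 2, 0): (-4) + 2 + 23 + 4 = 25
σ = (3, 2, 0, 1): (-4) + 7 + 25 + (-3) = 25
σ = (3, 2, 1, 0): (-4) + 7 + 5 + 4 = 12
Optimal value attained by: σ = (3, 2, 1, 0).
Answer: det⊕(C) = 12; verdict: NONSINGULAR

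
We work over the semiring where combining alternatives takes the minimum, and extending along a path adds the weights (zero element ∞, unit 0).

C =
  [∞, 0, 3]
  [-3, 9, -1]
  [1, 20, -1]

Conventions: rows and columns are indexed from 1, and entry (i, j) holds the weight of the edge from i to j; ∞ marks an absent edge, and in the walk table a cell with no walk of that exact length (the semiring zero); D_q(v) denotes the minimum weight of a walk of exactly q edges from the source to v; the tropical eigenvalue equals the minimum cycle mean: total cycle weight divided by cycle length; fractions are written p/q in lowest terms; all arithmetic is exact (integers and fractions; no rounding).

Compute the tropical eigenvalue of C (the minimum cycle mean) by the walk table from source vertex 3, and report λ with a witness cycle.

q=0: [∞, ∞, 0]
q=1: [1, 20, -1]
q=2: [0, 1, -2]
q=3: [-2, 0, -3]
Optimal cycle mean attained by: cycle 1->2->1, total 0 + (-3), length 2.
Answer: λ = -3/2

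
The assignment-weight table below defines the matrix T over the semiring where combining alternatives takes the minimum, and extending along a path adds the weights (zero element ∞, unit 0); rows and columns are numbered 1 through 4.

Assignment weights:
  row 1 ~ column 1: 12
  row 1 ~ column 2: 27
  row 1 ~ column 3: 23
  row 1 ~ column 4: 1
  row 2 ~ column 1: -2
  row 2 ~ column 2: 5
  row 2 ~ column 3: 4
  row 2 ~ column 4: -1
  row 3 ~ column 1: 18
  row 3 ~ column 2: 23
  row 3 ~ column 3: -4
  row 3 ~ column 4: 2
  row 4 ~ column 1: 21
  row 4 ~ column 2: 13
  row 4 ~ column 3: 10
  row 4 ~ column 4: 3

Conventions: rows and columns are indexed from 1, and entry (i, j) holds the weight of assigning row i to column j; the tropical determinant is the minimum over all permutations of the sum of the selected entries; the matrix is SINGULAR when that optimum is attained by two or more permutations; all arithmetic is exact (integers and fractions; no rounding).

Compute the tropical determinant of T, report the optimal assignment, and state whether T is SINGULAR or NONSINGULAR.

σ = (1, 2, 3, 4): 12 + 5 + (-4) + 3 = 16
σ = (1, 2, 4, 3): 12 + 5 + 2 + 10 = 29
σ = (1, 3, 2, 4): 12 + 4 + 23 + 3 = 42
σ = (1, 3, 4, 2): 12 + 4 + 2 + 13 = 31
σ = (1, 4, 2, 3): 12 + (-1) + 23 + 10 = 44
σ = (1, 4, 3, 2): 12 + (-1) + (-4) + 13 = 20
σ = (2, 1, 3, 4): 27 + (-2) + (-4) + 3 = 24
σ = (2, 1, 4, 3): 27 + (-2) + 2 + 10 = 37
σ = (2, 3, 1, 4): 27 + 4 + 18 + 3 = 52
σ = (2, 3, 4, 1): 27 + 4 + 2 + 21 = 54
σ = (2, 4, 1, 3): 27 + (-1) + 18 + 10 = 54
σ = (2, 4, 3, 1): 27 + (-1) + (-4) + 21 = 43
σ = (3, 1, 2, 4): 23 + (-2) + 23 + 3 = 47
σ = (3, 1, 4, 2): 23 + (-2) + 2 + 13 = 36
σ = (3, 2, 1, 4): 23 + 5 + 18 + 3 = 49
σ = (3, 2, 4, 1): 23 + 5 + 2 + 21 = 51
σ = (3, 4, 1, 2): 23 + (-1) + 18 + 13 = 53
σ = (3, 4, 2, 1): 23 + (-1) + 23 + 21 = 66
σ = (4, 1, 2, 3): 1 + (-2) + 23 + 10 = 32
σ = (4, 1, 3, 2): 1 + (-2) + (-4) + 13 = 8
σ = (4, 2, 1, 3): 1 + 5 + 18 + 10 = 34
σ = (4, 2, 3, 1): 1 + 5 + (-4) + 21 = 23
σ = (4, 3, 1, 2): 1 + 4 + 18 + 13 = 36
σ = (4, 3, 2, 1): 1 + 4 + 23 + 21 = 49
Optimal value attained by: σ = (4, 1, 3, 2).
Answer: det⊕(T) = 8; verdict: NONSINGULAR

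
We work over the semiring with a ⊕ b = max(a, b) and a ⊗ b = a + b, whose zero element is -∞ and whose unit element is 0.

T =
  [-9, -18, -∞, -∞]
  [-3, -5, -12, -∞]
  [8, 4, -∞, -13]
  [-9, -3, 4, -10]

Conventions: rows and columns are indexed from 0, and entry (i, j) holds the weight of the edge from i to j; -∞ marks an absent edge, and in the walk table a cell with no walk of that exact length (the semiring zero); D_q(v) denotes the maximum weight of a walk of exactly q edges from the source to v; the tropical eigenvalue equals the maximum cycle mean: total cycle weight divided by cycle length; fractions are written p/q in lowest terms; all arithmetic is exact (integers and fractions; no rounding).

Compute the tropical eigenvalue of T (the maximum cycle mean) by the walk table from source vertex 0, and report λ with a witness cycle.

q=0: [0, -∞, -∞, -∞]
q=1: [-9, -18, -∞, -∞]
q=2: [-18, -23, -30, -∞]
q=3: [-22, -26, -35, -43]
q=4: [-27, -31, -38, -48]
Optimal cycle mean attained by: cycle 1->2->1, total (-12) + 4, length 2.
Answer: λ = -4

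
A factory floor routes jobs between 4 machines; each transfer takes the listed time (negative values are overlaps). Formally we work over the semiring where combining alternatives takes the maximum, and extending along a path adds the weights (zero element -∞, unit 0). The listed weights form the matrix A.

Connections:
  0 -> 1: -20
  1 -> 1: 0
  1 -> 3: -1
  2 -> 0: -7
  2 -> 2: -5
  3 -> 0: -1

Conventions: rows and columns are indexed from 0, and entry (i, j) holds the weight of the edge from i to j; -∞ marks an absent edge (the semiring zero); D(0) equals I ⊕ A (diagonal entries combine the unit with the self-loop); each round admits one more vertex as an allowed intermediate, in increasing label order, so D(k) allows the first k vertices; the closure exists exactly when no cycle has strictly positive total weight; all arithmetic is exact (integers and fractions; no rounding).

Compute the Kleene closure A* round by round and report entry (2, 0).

D(0):
  [0, -20, -∞, -∞]
  [-∞, 0, -∞, -1]
  [-7, -∞, 0, -∞]
  [-1, -∞, -∞, 0]
D(1):
  [0, -20, -∞, -∞]
  [-∞, 0, -∞, -1]
  [-7, -27, 0, -∞]
  [-1, -21, -∞, 0]
D(2):
  [0, -20, -∞, -21]
  [-∞, 0, -∞, -1]
  [-7, -27, 0, -28]
  [-1, -21, -∞, 0]
D(3):
  [0, -20, -∞, -21]
  [-∞, 0, -∞, -1]
  [-7, -27, 0, -28]
  [-1, -21, -∞, 0]
D(4):
  [0, -20, -∞, -21]
  [-2, 0, -∞, -1]
  [-7, -27, 0, -28]
  [-1, -21, -∞, 0]
Answer: A*[2][0] = -7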